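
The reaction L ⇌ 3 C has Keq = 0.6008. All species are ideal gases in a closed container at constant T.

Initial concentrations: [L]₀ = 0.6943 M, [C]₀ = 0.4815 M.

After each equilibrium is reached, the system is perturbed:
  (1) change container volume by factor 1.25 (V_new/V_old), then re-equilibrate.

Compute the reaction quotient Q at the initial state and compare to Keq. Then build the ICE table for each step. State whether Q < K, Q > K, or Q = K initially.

Q₀ = 0.1608 vs Keq = 0.6008 ⇒ Q<K, forward
Step 1:
                  L         C
  init       0.6943    0.4815
  Δ        -0.07876    0.2363
  eq         0.6155    0.7178
  solve Keq expr → x = 0.07876; check Q = 0.6008
Then change container volume by factor 1.25 (V_new/V_old).
Step 2:
                  L         C
  init       0.4924    0.5742
  Δ        -0.02662   0.07987
  eq         0.4658    0.6541
  solve Keq expr → x = 0.02662; check Q = 0.6008

Q₀ = 0.1608; Q < K (proceeds forward)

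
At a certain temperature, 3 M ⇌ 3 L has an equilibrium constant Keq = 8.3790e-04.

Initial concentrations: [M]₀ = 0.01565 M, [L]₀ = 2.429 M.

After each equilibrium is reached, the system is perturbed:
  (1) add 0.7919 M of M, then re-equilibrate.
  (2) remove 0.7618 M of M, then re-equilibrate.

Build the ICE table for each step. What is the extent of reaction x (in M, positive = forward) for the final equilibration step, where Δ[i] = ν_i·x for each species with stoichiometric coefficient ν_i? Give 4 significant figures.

x = -0.02188 M

Q₀ = 3.7389e+06 vs Keq = 8.3790e-04 ⇒ Q>K, reverse
Step 1:
                  M         L
  init      0.01565     2.429
  Δ           2.218    -2.218
  eq          2.234    0.2106
  solve Keq expr → x = -0.7395; check Q = 8.3790e-04
Then add 0.7919 M of M.
Step 2:
                  M         L
  init        3.026    0.2106
  Δ        -0.06822   0.06822
  eq          2.958    0.2788
  solve Keq expr → x = 0.02274; check Q = 8.3790e-04
Then remove 0.7618 M of M.
Step 3:
                  M         L
  init        2.196    0.2788
  Δ         0.06563  -0.06563
  eq          2.262    0.2132
  solve Keq expr → x = -0.02188; check Q = 8.3790e-04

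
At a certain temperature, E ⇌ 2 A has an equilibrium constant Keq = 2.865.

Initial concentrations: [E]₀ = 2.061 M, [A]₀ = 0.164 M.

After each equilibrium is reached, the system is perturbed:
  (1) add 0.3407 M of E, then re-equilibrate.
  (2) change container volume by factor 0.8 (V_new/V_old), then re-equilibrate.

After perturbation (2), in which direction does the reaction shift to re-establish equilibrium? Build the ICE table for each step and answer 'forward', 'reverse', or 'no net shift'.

Q₀ = 0.01305 vs Keq = 2.865 ⇒ Q<K, forward
Step 1:
                  E         A
  Initial     2.061     0.164
  Change    -0.8495     1.699
  Equil       1.211     1.863
  solve Keq expr → x = 0.8495; check Q = 2.865
Then add 0.3407 M of E.
Step 2:
                  E         A
  Initial     1.552     1.863
  Change   -0.09137    0.1827
  Equil       1.461     2.046
  solve Keq expr → x = 0.09137; check Q = 2.865
Then change container volume by factor 0.8 (V_new/V_old).
Step 3:
                  E         A
  Initial     1.826     2.557
  Change     0.1031   -0.2063
  Equil       1.929     2.351
  solve Keq expr → x = -0.1031; check Q = 2.865

Direction: reverse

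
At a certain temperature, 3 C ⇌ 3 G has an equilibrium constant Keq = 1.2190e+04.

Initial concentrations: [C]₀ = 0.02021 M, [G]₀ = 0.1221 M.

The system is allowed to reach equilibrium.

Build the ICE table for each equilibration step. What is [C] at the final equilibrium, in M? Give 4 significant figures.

[C]_eq = 0.005926 M

Q₀ = 220.5 vs Keq = 1.2190e+04 ⇒ Q<K, forward
Step 1:
                    C           G
  Initial     0.02021      0.1221
  Change     -0.01428     0.01428
  Equil      0.005926      0.1364
  solve Keq expr → x = 0.004761; check Q = 1.2190e+04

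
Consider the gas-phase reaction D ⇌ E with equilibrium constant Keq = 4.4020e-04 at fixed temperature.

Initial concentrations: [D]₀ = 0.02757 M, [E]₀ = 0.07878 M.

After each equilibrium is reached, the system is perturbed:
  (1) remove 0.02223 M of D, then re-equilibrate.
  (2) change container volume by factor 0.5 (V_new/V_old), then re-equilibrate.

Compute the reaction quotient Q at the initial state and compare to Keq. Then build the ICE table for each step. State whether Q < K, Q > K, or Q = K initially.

Q₀ = 2.857; Q > K (proceeds reverse)

Q₀ = 2.857 vs Keq = 4.4020e-04 ⇒ Q>K, reverse
Step 1:
                    D           E
  Initial     0.02757     0.07878
  Change      0.07873    -0.07873
  Equil        0.1063  4.6795e-05
  solve Keq expr → x = -0.07873; check Q = 4.4020e-04
Then remove 0.02223 M of D.
Step 2:
                    D           E
  Initial     0.08407  4.6795e-05
  Change   9.7813e-06 -9.7813e-06
  Equil       0.08408  3.7013e-05
  solve Keq expr → x = -9.7813e-06; check Q = 4.4020e-04
Then change container volume by factor 0.5 (V_new/V_old).
Step 3:
                    D           E
  Initial      0.1682  7.4027e-05
  Change            0           0
  Equil        0.1682  7.4027e-05
  solve Keq expr → x = 0; check Q = 4.4020e-04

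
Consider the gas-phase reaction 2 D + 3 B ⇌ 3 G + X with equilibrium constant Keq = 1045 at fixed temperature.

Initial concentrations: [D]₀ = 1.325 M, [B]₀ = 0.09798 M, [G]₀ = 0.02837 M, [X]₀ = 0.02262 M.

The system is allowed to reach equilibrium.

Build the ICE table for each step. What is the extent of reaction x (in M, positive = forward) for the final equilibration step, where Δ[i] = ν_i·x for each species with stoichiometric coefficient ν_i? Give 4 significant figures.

x = 0.03136 M

Q₀ = 3.1277e-04 vs Keq = 1045 ⇒ Q<K, forward
Step 1:
                    D           B           G           X
  Initial       1.325     0.09798     0.02837     0.02262
  Change     -0.06272    -0.09408     0.09408     0.03136
  Equil         1.262    0.003904      0.1224     0.05398
  solve Keq expr → x = 0.03136; check Q = 1045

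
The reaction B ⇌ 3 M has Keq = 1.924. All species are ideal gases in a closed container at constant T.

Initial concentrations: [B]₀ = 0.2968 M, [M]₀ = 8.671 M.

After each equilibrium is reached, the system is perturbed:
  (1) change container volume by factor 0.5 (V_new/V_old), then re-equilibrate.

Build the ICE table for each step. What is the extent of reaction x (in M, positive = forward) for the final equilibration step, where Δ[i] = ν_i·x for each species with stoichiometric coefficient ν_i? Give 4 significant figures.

x = -0.4047 M

Q₀ = 2197 vs Keq = 1.924 ⇒ Q>K, reverse
Step 1:
                    B           M
  I            0.2968       8.671
  C             2.319      -6.957
  E             2.616       1.714
  solve Keq expr → x = -2.319; check Q = 1.924
Then change container volume by factor 0.5 (V_new/V_old).
Step 2:
                    B           M
  I             5.232       3.427
  C            0.4047      -1.214
  E             5.636       2.213
  solve Keq expr → x = -0.4047; check Q = 1.924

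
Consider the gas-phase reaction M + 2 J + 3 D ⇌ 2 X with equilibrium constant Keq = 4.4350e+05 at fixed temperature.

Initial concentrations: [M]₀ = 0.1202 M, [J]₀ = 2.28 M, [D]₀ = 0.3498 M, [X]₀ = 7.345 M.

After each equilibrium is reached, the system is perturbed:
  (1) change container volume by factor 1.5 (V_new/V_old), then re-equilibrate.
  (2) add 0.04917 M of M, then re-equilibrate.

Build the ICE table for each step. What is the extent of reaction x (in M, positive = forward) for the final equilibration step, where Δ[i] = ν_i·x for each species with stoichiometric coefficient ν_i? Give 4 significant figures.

Q₀ = 2017 vs Keq = 4.4350e+05 ⇒ Q<K, forward
Step 1:
                    M           J           D           X
  init         0.1202        2.28      0.3498       7.345
  Δ          -0.08537     -0.1707     -0.2561      0.1707
  eq          0.03483       2.109     0.09368       7.516
  solve Keq expr → x = 0.08537; check Q = 4.4350e+05
Then change container volume by factor 1.5 (V_new/V_old).
Step 2:
                    M           J           D           X
  init        0.02322       1.406     0.06245        5.01
  Δ           0.01039     0.02078     0.03116    -0.02078
  eq          0.03361       1.427     0.09362        4.99
  solve Keq expr → x = -0.01039; check Q = 4.4350e+05
Then add 0.04917 M of M.
Step 3:
                    M           J           D           X
  init        0.08278       1.427     0.09362        4.99
  Δ         -0.007182    -0.01436    -0.02155     0.01436
  eq          0.07559       1.413     0.07207       5.004
  solve Keq expr → x = 0.007182; check Q = 4.4350e+05

x = 0.007182 M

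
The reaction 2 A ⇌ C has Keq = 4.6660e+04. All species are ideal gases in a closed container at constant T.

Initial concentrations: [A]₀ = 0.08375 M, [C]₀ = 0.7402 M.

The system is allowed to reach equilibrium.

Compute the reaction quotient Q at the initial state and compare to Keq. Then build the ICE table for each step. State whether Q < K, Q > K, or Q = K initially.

Q₀ = 105.5 vs Keq = 4.6660e+04 ⇒ Q<K, forward
Step 1:
                  A         C
  init      0.08375    0.7402
  Δ        -0.07966   0.03983
  eq       0.004089      0.78
  solve Keq expr → x = 0.03983; check Q = 4.6660e+04

Q₀ = 105.5; Q < K (proceeds forward)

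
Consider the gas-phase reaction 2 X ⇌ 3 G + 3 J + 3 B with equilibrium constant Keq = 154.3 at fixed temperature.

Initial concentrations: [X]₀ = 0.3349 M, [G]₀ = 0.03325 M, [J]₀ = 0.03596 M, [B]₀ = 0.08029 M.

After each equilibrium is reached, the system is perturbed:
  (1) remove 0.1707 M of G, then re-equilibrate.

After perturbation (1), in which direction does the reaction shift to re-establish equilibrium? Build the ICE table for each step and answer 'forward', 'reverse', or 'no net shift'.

Q₀ = 7.8884e-12 vs Keq = 154.3 ⇒ Q<K, forward
Step 1:
                  X         G         J         B
  Initial    0.3349   0.03325   0.03596   0.08029
  Change    -0.3297    0.4946    0.4946    0.4946
  Equil    0.005199    0.5278    0.5305    0.5748
  solve Keq expr → x = 0.1649; check Q = 154.3
Then remove 0.1707 M of G.
Step 2:
                  X         G         J         B
  Initial  0.005199    0.3571    0.5305    0.5748
  Change  -0.002212  0.003318  0.003318  0.003318
  Equil    0.002987    0.3604    0.5338    0.5782
  solve Keq expr → x = 0.001106; check Q = 154.3

Direction: forward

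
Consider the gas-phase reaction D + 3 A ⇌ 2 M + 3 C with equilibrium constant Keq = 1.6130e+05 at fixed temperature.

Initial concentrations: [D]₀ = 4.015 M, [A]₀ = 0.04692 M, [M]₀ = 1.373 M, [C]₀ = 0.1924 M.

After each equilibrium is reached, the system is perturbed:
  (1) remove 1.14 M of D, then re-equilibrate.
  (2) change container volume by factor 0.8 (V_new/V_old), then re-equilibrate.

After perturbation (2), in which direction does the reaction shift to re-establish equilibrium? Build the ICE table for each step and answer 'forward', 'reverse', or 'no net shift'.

Direction: reverse

Q₀ = 32.37 vs Keq = 1.6130e+05 ⇒ Q<K, forward
Step 1:
                   D          A          M          C
  I            4.015    0.04692      1.373     0.1924
  C          -0.0145    -0.0435      0.029     0.0435
  E                4    0.00342      1.402     0.2359
  solve Keq expr → x = 0.0145; check Q = 1.6130e+05
Then remove 1.14 M of D.
Step 2:
                   D          A          M          C
  I             2.86    0.00342      1.402     0.2359
  C       1.3252e-04 3.9755e-04 -2.6503e-04 -3.9755e-04
  E            2.861   0.003817      1.402     0.2355
  solve Keq expr → x = -1.3252e-04; check Q = 1.6130e+05
Then change container volume by factor 0.8 (V_new/V_old).
Step 3:
                   D          A          M          C
  I            3.576   0.004771      1.752     0.2944
  C       1.2053e-04 3.6160e-04 -2.4106e-04 -3.6160e-04
  E            3.576   0.005133      1.752      0.294
  solve Keq expr → x = -1.2053e-04; check Q = 1.6130e+05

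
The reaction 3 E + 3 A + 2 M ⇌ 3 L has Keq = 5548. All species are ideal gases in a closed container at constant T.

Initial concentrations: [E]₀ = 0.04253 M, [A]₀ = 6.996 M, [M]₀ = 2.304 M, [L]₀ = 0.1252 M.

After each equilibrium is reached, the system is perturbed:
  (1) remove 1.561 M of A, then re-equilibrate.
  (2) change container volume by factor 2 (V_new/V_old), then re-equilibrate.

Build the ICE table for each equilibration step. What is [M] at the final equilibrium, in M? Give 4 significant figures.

[M]_eq = 1.139 M

Q₀ = 0.01404 vs Keq = 5548 ⇒ Q<K, forward
Step 1:
                   E          A          M          L
  init       0.04253      6.996      2.304     0.1252
  Δ         -0.04175   -0.04175   -0.02783    0.04175
  eq      7.8369e-04      6.954      2.276     0.1669
  solve Keq expr → x = 0.01392; check Q = 5548
Then remove 1.561 M of A.
Step 2:
                   E          A          M          L
  init    7.8369e-04      5.393      2.276     0.1669
  Δ       2.2538e-04 2.2538e-04 1.5025e-04 -2.2538e-04
  eq        0.001009      5.393      2.276     0.1667
  solve Keq expr → x = -7.5126e-05; check Q = 5548
Then change container volume by factor 2 (V_new/V_old).
Step 3:
                   E          A          M          L
  init    5.0453e-04      2.697      1.138    0.08336
  Δ         0.001075   0.001075 7.1687e-04  -0.001075
  eq         0.00158      2.698      1.139    0.08229
  solve Keq expr → x = -3.5844e-04; check Q = 5548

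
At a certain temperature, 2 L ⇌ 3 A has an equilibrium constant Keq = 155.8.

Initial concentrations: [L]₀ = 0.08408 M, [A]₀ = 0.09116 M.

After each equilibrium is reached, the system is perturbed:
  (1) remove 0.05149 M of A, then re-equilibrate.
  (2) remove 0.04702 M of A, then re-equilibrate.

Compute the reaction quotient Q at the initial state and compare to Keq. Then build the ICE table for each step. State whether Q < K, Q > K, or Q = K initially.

Q₀ = 0.1072 vs Keq = 155.8 ⇒ Q<K, forward
Step 1:
                    L           A
  init        0.08408     0.09116
  Δ          -0.07659      0.1149
  eq         0.007493       0.206
  solve Keq expr → x = 0.03829; check Q = 155.8
Then remove 0.05149 M of A.
Step 2:
                    L           A
  init       0.007493      0.1546
  Δ          -0.00245    0.003676
  eq         0.005042      0.1582
  solve Keq expr → x = 0.001225; check Q = 155.8
Then remove 0.04702 M of A.
Step 3:
                    L           A
  init       0.005042      0.1112
  Δ         -0.001953     0.00293
  eq         0.003089      0.1141
  solve Keq expr → x = 9.7657e-04; check Q = 155.8

Q₀ = 0.1072; Q < K (proceeds forward)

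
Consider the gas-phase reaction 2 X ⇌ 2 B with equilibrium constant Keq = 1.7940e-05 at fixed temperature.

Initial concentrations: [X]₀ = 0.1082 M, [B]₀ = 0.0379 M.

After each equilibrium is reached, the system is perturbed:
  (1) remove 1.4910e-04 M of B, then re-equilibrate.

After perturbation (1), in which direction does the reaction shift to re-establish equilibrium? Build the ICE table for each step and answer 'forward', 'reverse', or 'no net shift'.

Q₀ = 0.1227 vs Keq = 1.7940e-05 ⇒ Q>K, reverse
Step 1:
                   X          B
  init        0.1082     0.0379
  Δ          0.03728   -0.03728
  eq          0.1455 6.1621e-04
  solve Keq expr → x = -0.01864; check Q = 1.7940e-05
Then remove 1.4910e-04 M of B.
Step 2:
                   X          B
  init        0.1455 4.6711e-04
  Δ       -1.4847e-04 1.4847e-04
  eq          0.1453 6.1558e-04
  solve Keq expr → x = 7.4236e-05; check Q = 1.7940e-05

Direction: forward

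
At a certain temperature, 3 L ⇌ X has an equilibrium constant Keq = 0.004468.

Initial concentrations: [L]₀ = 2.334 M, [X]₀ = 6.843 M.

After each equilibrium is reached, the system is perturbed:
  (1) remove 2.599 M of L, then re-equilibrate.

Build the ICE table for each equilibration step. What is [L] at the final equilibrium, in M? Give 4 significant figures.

Q₀ = 0.5382 vs Keq = 0.004468 ⇒ Q>K, reverse
Step 1:
                   L          X
  I            2.334      6.843
  C            7.557     -2.519
  E            9.891      4.324
  solve Keq expr → x = -2.519; check Q = 0.004468
Then remove 2.599 M of L.
Step 2:
                   L          X
  I            7.292      4.324
  C            2.048    -0.6828
  E            9.341      3.641
  solve Keq expr → x = -0.6828; check Q = 0.004468

[L]_eq = 9.341 M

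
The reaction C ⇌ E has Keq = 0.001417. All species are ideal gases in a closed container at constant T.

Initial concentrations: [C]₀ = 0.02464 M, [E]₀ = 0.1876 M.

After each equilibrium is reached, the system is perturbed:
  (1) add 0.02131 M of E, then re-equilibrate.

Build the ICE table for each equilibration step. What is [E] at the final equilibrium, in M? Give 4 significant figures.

Q₀ = 7.614 vs Keq = 0.001417 ⇒ Q>K, reverse
Step 1:
                  C         E
  Initial   0.02464    0.1876
  Change     0.1873   -0.1873
  Equil      0.2119 3.0032e-04
  solve Keq expr → x = -0.1873; check Q = 0.001417
Then add 0.02131 M of E.
Step 2:
                  C         E
  Initial    0.2119   0.02161
  Change    0.02128  -0.02128
  Equil      0.2332 3.3047e-04
  solve Keq expr → x = -0.02128; check Q = 0.001417

[E]_eq = 3.3047e-04 M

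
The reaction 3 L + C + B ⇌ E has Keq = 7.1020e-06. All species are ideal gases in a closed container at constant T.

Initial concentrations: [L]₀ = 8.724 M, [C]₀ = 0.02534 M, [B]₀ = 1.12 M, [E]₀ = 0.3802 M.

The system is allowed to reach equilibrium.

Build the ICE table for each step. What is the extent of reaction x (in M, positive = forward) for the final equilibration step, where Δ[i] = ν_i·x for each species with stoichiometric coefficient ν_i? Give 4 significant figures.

x = -0.3761 M

Q₀ = 0.02018 vs Keq = 7.1020e-06 ⇒ Q>K, reverse
Step 1:
                  L         C         B         E
  init        8.724   0.02534      1.12    0.3802
  Δ           1.128    0.3761    0.3761   -0.3761
  eq          9.852    0.4015     1.496   0.00408
  solve Keq expr → x = -0.3761; check Q = 7.1020e-06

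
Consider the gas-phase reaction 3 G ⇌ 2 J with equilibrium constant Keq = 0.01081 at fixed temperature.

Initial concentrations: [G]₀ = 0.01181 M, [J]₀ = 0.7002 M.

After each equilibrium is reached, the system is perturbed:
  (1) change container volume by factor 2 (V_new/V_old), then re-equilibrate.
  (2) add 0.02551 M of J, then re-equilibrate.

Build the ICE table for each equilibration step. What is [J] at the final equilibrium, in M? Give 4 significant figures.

Q₀ = 2.9764e+05 vs Keq = 0.01081 ⇒ Q>K, reverse
Step 1:
                    G           J
  init        0.01181      0.7002
  Δ            0.9119     -0.6079
  eq           0.9237      0.0923
  solve Keq expr → x = -0.304; check Q = 0.01081
Then change container volume by factor 2 (V_new/V_old).
Step 2:
                    G           J
  init         0.4618     0.04615
  Δ           0.01747    -0.01165
  eq           0.4793      0.0345
  solve Keq expr → x = -0.005824; check Q = 0.01081
Then add 0.02551 M of J.
Step 3:
                    G           J
  init         0.4793     0.06001
  Δ           0.03285     -0.0219
  eq           0.5122     0.03811
  solve Keq expr → x = -0.01095; check Q = 0.01081

[J]_eq = 0.03811 M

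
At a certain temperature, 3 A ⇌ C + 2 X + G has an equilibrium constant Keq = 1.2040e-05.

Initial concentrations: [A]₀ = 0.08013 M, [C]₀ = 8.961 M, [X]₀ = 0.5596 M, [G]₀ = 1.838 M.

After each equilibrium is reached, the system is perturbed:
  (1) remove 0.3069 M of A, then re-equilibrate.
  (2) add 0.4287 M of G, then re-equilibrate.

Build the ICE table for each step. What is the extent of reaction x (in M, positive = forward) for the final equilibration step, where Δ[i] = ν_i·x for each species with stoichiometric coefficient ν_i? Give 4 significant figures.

x = -2.5795e-05 M

Q₀ = 1.0025e+04 vs Keq = 1.2040e-05 ⇒ Q>K, reverse
Step 1:
                    A           C           X           G
  I           0.08013       8.961      0.5596       1.838
  C            0.8382     -0.2794     -0.5588     -0.2794
  E            0.9183       8.682  8.3006e-04       1.559
  solve Keq expr → x = -0.2794; check Q = 1.2040e-05
Then remove 0.3069 M of A.
Step 2:
                    A           C           X           G
  I            0.6114       8.682  8.3006e-04       1.559
  C        5.6769e-04 -1.8923e-04 -3.7846e-04 -1.8923e-04
  E             0.612       8.681  4.5160e-04       1.558
  solve Keq expr → x = -1.8923e-04; check Q = 1.2040e-05
Then add 0.4287 M of G.
Step 3:
                    A           C           X           G
  I             0.612       8.681  4.5160e-04       1.987
  C        7.7385e-05 -2.5795e-05 -5.1590e-05 -2.5795e-05
  E             0.612       8.681  4.0001e-04       1.987
  solve Keq expr → x = -2.5795e-05; check Q = 1.2040e-05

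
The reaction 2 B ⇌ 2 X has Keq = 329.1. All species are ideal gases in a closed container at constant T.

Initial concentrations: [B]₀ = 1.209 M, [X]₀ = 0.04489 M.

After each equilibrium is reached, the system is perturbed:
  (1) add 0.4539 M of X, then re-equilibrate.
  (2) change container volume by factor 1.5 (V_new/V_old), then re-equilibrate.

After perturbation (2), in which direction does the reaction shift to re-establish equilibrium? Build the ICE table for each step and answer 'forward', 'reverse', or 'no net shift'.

Q₀ = 0.001379 vs Keq = 329.1 ⇒ Q<K, forward
Step 1:
                   B          X
  I            1.209    0.04489
  C           -1.143      1.143
  E          0.06551      1.188
  solve Keq expr → x = 0.5717; check Q = 329.1
Then add 0.4539 M of X.
Step 2:
                   B          X
  I          0.06551      1.642
  C          0.02371   -0.02371
  E          0.08922      1.619
  solve Keq expr → x = -0.01186; check Q = 329.1
Then change container volume by factor 1.5 (V_new/V_old).
Step 3:
                   B          X
  I          0.05948      1.079
  C                0          0
  E          0.05948      1.079
  solve Keq expr → x = 0; check Q = 329.1

Direction: no net shift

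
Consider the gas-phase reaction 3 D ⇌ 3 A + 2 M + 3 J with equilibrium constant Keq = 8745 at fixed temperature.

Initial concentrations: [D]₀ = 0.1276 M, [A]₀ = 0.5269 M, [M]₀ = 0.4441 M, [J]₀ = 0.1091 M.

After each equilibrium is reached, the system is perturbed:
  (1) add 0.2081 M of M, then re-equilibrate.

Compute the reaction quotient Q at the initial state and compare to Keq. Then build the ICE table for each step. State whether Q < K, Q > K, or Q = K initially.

Q₀ = 0.01803; Q < K (proceeds forward)

Q₀ = 0.01803 vs Keq = 8745 ⇒ Q<K, forward
Step 1:
                   D          A          M          J
  Initial     0.1276     0.5269     0.4441     0.1091
  Change     -0.1228     0.1228    0.08189     0.1228
  Equil     0.004766     0.6497      0.526     0.2319
  solve Keq expr → x = 0.04094; check Q = 8745
Then add 0.2081 M of M.
Step 2:
                   D          A          M          J
  Initial   0.004766     0.6497     0.7341     0.2319
  Change    0.001142  -0.001142 -7.6153e-04  -0.001142
  Equil     0.005908     0.6486     0.7333     0.2308
  solve Keq expr → x = -3.8076e-04; check Q = 8745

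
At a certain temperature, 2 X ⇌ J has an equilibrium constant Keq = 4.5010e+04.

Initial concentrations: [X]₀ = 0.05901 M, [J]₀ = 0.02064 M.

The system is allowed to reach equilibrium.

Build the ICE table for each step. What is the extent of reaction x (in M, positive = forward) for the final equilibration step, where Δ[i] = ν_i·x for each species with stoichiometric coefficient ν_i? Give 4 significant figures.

Q₀ = 5.927 vs Keq = 4.5010e+04 ⇒ Q<K, forward
Step 1:
                  X         J
  init      0.05901   0.02064
  Δ        -0.05796   0.02898
  eq        0.00105   0.04962
  solve Keq expr → x = 0.02898; check Q = 4.5010e+04

x = 0.02898 M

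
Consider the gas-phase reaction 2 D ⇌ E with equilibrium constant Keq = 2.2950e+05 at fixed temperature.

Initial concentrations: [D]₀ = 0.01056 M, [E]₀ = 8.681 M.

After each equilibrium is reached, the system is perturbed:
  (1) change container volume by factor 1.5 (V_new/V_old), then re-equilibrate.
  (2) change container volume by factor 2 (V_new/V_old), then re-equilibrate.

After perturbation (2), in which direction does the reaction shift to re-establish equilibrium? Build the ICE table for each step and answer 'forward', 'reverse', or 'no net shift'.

Q₀ = 7.7847e+04 vs Keq = 2.2950e+05 ⇒ Q<K, forward
Step 1:
                  D         E
  init      0.01056     8.681
  Δ       -0.004409  0.002204
  eq       0.006151     8.683
  solve Keq expr → x = 0.002204; check Q = 2.2950e+05
Then change container volume by factor 1.5 (V_new/V_old).
Step 2:
                  D         E
  init     0.004101     5.789
  Δ       9.2141e-04 -4.6071e-04
  eq       0.005022     5.788
  solve Keq expr → x = -4.6071e-04; check Q = 2.2950e+05
Then change container volume by factor 2 (V_new/V_old).
Step 3:
                  D         E
  init     0.002511     2.894
  Δ         0.00104 -5.1990e-04
  eq       0.003551     2.894
  solve Keq expr → x = -5.1990e-04; check Q = 2.2950e+05

Direction: reverse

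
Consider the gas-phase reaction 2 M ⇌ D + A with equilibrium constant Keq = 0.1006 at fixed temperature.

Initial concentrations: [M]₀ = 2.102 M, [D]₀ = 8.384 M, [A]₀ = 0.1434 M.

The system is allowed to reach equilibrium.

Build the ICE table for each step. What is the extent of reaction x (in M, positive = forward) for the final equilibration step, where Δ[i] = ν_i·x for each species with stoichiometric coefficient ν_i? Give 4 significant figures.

x = -0.08127 M

Q₀ = 0.2721 vs Keq = 0.1006 ⇒ Q>K, reverse
Step 1:
                   M          D          A
  Initial      2.102      8.384     0.1434
  Change      0.1625   -0.08127   -0.08127
  Equil        2.265      8.303    0.06213
  solve Keq expr → x = -0.08127; check Q = 0.1006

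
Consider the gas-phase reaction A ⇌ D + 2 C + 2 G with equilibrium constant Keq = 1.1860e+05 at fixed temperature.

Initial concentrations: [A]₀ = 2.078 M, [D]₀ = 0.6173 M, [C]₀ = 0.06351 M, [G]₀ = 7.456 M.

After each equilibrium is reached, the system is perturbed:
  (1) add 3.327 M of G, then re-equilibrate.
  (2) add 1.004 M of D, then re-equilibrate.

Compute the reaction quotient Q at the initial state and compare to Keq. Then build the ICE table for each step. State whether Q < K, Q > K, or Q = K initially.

Q₀ = 0.06661 vs Keq = 1.1860e+05 ⇒ Q<K, forward
Step 1:
                  A         D         C         G
  I           2.078    0.6173   0.06351     7.456
  C          -2.028     2.028     4.056     4.056
  E         0.05015     2.645     4.119     11.51
  solve Keq expr → x = 2.028; check Q = 1.1860e+05
Then add 3.327 M of G.
Step 2:
                  A         D         C         G
  I         0.05015     2.645     4.119     14.84
  C          0.0293   -0.0293  -0.05859  -0.05859
  E         0.07945     2.616     4.061     14.78
  solve Keq expr → x = -0.0293; check Q = 1.1860e+05
Then add 1.004 M of D.
Step 3:
                  A         D         C         G
  I         0.07945      3.62     4.061     14.78
  C         0.02615  -0.02615  -0.05231  -0.05231
  E          0.1056     3.594     4.008     14.73
  solve Keq expr → x = -0.02615; check Q = 1.1860e+05

Q₀ = 0.06661; Q < K (proceeds forward)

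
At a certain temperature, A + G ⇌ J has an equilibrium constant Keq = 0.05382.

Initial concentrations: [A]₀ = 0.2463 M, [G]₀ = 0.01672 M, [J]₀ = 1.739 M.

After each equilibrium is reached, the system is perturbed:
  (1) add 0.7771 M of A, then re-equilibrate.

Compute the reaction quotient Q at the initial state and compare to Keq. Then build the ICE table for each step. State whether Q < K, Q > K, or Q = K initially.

Q₀ = 422.3; Q > K (proceeds reverse)

Q₀ = 422.3 vs Keq = 0.05382 ⇒ Q>K, reverse
Step 1:
                    A           G           J
  I            0.2463     0.01672       1.739
  C             1.582       1.582      -1.582
  E             1.828       1.598      0.1573
  solve Keq expr → x = -1.582; check Q = 0.05382
Then add 0.7771 M of A.
Step 2:
                    A           G           J
  I             2.605       1.598      0.1573
  C          -0.05465    -0.05465     0.05465
  E              2.55       1.544      0.2119
  solve Keq expr → x = 0.05465; check Q = 0.05382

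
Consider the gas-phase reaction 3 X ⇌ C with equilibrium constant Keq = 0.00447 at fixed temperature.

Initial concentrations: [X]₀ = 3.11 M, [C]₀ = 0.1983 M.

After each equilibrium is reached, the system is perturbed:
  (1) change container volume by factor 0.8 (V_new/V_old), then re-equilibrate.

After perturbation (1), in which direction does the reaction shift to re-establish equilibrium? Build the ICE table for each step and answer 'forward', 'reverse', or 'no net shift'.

Direction: forward

Q₀ = 0.006592 vs Keq = 0.00447 ⇒ Q>K, reverse
Step 1:
                  X         C
  Initial      3.11    0.1983
  Change     0.1362  -0.04539
  Equil       3.246    0.1529
  solve Keq expr → x = -0.04539; check Q = 0.00447
Then change container volume by factor 0.8 (V_new/V_old).
Step 2:
                  X         C
  Initial     4.058    0.1911
  Change    -0.1978   0.06593
  Equil        3.86    0.2571
  solve Keq expr → x = 0.06593; check Q = 0.00447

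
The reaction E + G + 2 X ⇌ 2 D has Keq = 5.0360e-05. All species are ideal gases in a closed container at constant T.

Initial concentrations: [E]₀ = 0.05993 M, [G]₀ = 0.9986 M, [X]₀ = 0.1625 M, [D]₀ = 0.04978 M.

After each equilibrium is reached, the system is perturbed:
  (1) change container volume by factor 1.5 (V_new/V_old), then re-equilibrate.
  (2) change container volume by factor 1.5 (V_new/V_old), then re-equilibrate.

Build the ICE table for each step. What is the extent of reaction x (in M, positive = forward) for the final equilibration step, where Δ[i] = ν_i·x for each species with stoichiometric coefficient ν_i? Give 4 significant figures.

x = -2.1834e-05 M

Q₀ = 1.568 vs Keq = 5.0360e-05 ⇒ Q>K, reverse
Step 1:
                    E           G           X           D
  init        0.05993      0.9986      0.1625     0.04978
  Δ           0.02467     0.02467     0.04934    -0.04934
  eq           0.0846       1.023      0.2118  4.4231e-04
  solve Keq expr → x = -0.02467; check Q = 5.0360e-05
Then change container volume by factor 1.5 (V_new/V_old).
Step 2:
                    E           G           X           D
  init         0.0564      0.6822      0.1412  2.9487e-04
  Δ        4.9031e-05  4.9031e-05  9.8061e-05 -9.8061e-05
  eq          0.05645      0.6822      0.1413  1.9681e-04
  solve Keq expr → x = -4.9031e-05; check Q = 5.0360e-05
Then change container volume by factor 1.5 (V_new/V_old).
Step 3:
                    E           G           X           D
  init        0.03763      0.4548     0.09422  1.3121e-04
  Δ        2.1834e-05  2.1834e-05  4.3667e-05 -4.3667e-05
  eq          0.03765      0.4548     0.09426  8.7539e-05
  solve Keq expr → x = -2.1834e-05; check Q = 5.0360e-05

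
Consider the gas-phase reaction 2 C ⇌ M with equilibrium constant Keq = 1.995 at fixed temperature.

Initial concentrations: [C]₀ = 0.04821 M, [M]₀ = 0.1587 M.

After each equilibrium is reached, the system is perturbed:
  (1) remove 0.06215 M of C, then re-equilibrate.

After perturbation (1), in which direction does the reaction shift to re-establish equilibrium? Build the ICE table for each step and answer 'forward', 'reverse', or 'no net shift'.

Direction: reverse

Q₀ = 68.28 vs Keq = 1.995 ⇒ Q>K, reverse
Step 1:
                   C          M
  Initial    0.04821     0.1587
  Change      0.1541   -0.07705
  Equil       0.2023    0.08165
  solve Keq expr → x = -0.07705; check Q = 1.995
Then remove 0.06215 M of C.
Step 2:
                   C          M
  Initial     0.1402    0.08165
  Change     0.03745   -0.01872
  Equil       0.1776    0.06293
  solve Keq expr → x = -0.01872; check Q = 1.995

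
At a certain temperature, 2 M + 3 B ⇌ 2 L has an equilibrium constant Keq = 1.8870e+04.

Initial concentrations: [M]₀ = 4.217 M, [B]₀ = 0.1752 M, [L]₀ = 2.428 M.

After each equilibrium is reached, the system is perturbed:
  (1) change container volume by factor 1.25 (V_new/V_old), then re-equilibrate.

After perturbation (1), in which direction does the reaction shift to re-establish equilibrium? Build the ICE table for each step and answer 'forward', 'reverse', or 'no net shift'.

Q₀ = 61.64 vs Keq = 1.8870e+04 ⇒ Q<K, forward
Step 1:
                    M           B           L
  I             4.217      0.1752       2.428
  C          -0.09872     -0.1481     0.09872
  E             4.118     0.02712       2.527
  solve Keq expr → x = 0.04936; check Q = 1.8870e+04
Then change container volume by factor 1.25 (V_new/V_old).
Step 2:
                    M           B           L
  I             3.295      0.0217       2.021
  C          0.003582    0.005373   -0.003582
  E             3.298     0.02707       2.018
  solve Keq expr → x = -0.001791; check Q = 1.8870e+04

Direction: reverse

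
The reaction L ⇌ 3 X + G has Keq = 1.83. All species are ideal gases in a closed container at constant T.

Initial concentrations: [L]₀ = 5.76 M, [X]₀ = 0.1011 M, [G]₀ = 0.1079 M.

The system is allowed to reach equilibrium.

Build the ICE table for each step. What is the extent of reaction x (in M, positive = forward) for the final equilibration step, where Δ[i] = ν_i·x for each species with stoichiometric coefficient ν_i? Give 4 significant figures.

x = 0.7132 M

Q₀ = 1.9358e-05 vs Keq = 1.83 ⇒ Q<K, forward
Step 1:
                  L         X         G
  init         5.76    0.1011    0.1079
  Δ         -0.7132     2.139    0.7132
  eq          5.047     2.241    0.8211
  solve Keq expr → x = 0.7132; check Q = 1.83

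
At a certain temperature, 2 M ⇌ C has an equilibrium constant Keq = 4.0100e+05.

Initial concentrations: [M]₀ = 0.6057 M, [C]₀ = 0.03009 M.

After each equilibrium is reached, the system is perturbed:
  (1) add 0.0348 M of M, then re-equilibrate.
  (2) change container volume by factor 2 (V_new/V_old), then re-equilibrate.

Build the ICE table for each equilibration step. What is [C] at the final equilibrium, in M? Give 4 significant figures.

[C]_eq = 0.1748 M

Q₀ = 0.08202 vs Keq = 4.0100e+05 ⇒ Q<K, forward
Step 1:
                   M          C
  I           0.6057    0.03009
  C          -0.6048     0.3024
  E       9.1057e-04     0.3325
  solve Keq expr → x = 0.3024; check Q = 4.0100e+05
Then add 0.0348 M of M.
Step 2:
                   M          C
  I          0.03571     0.3325
  C         -0.03478    0.01739
  E       9.3408e-04     0.3499
  solve Keq expr → x = 0.01739; check Q = 4.0100e+05
Then change container volume by factor 2 (V_new/V_old).
Step 3:
                   M          C
  I       4.6704e-04     0.1749
  C       1.9327e-04 -9.6636e-05
  E       6.6031e-04     0.1748
  solve Keq expr → x = -9.6636e-05; check Q = 4.0100e+05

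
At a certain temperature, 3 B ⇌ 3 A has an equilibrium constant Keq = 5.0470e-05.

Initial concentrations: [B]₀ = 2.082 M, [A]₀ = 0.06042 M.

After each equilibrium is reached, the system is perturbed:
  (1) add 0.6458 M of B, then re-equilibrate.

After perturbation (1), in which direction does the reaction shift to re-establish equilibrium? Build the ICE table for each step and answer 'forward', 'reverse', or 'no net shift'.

Direction: forward

Q₀ = 2.4440e-05 vs Keq = 5.0470e-05 ⇒ Q<K, forward
Step 1:
                   B          A
  init         2.082    0.06042
  Δ         -0.01593    0.01593
  eq           2.066    0.07635
  solve Keq expr → x = 0.005311; check Q = 5.0470e-05
Then add 0.6458 M of B.
Step 2:
                   B          A
  init         2.712    0.07635
  Δ         -0.02302    0.02302
  eq           2.689    0.09937
  solve Keq expr → x = 0.007672; check Q = 5.0470e-05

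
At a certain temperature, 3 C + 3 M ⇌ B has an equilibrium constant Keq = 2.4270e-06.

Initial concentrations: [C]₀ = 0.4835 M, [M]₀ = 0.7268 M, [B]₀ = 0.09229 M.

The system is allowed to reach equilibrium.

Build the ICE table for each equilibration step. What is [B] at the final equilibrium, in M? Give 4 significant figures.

Q₀ = 2.127 vs Keq = 2.4270e-06 ⇒ Q>K, reverse
Step 1:
                   C          M          B
  init        0.4835     0.7268    0.09229
  Δ           0.2769     0.2769   -0.09229
  eq          0.7604      1.004 1.0787e-06
  solve Keq expr → x = -0.09229; check Q = 2.4270e-06

[B]_eq = 1.0787e-06 M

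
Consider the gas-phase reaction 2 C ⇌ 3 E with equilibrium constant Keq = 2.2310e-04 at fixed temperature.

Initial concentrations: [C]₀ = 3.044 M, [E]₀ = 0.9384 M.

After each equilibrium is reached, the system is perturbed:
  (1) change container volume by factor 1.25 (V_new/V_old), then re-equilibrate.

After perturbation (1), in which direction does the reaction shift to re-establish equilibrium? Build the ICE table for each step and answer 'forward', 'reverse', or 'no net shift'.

Direction: forward

Q₀ = 0.08918 vs Keq = 2.2310e-04 ⇒ Q>K, reverse
Step 1:
                  C         E
  I           3.044    0.9384
  C          0.5311   -0.7966
  E           3.575    0.1418
  solve Keq expr → x = -0.2655; check Q = 2.2310e-04
Then change container volume by factor 1.25 (V_new/V_old).
Step 2:
                  C         E
  I            2.86    0.1134
  C       -0.005731  0.008596
  E           2.854     0.122
  solve Keq expr → x = 0.002865; check Q = 2.2310e-04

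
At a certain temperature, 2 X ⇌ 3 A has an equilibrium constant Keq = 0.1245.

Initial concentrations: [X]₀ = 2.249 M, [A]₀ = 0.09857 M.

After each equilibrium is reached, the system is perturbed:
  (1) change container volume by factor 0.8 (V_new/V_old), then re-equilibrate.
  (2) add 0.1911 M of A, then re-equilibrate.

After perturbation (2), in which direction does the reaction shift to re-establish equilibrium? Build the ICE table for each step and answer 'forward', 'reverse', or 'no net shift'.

Direction: reverse

Q₀ = 1.8935e-04 vs Keq = 0.1245 ⇒ Q<K, forward
Step 1:
                    X           A
  Initial       2.249     0.09857
  Change      -0.4303      0.6454
  Equil         1.819       0.744
  solve Keq expr → x = 0.2151; check Q = 0.1245
Then change container volume by factor 0.8 (V_new/V_old).
Step 2:
                    X           A
  Initial       2.273        0.93
  Change      0.03804    -0.05706
  Equil         2.311      0.8729
  solve Keq expr → x = -0.01902; check Q = 0.1245
Then add 0.1911 M of A.
Step 3:
                    X           A
  Initial       2.311       1.064
  Change       0.1092     -0.1638
  Equil         2.421      0.9002
  solve Keq expr → x = -0.05461; check Q = 0.1245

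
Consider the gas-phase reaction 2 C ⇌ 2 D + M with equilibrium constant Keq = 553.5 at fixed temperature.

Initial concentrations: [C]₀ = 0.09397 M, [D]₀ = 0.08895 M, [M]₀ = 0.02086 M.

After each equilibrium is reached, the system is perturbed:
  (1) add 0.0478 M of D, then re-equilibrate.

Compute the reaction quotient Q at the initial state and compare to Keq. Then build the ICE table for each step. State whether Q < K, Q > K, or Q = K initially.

Q₀ = 0.01869; Q < K (proceeds forward)

Q₀ = 0.01869 vs Keq = 553.5 ⇒ Q<K, forward
Step 1:
                   C          D          M
  I          0.09397    0.08895    0.02086
  C         -0.09198    0.09198    0.04599
  E         0.001988     0.1809    0.06685
  solve Keq expr → x = 0.04599; check Q = 553.5
Then add 0.0478 M of D.
Step 2:
                   C          D          M
  I         0.001988     0.2287    0.06685
  C       5.1483e-04 -5.1483e-04 -2.5741e-04
  E         0.002503     0.2282    0.06659
  solve Keq expr → x = -2.5741e-04; check Q = 553.5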